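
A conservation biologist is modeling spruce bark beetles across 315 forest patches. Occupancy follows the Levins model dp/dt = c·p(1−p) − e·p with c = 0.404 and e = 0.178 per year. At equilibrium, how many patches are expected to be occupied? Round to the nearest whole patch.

p* = 1 − e/c = 1 − 0.178/0.404 = 0.5594.
Expected occupied patches = N × p* = 315 × 0.5594 = 176.21 ≈ 176.

176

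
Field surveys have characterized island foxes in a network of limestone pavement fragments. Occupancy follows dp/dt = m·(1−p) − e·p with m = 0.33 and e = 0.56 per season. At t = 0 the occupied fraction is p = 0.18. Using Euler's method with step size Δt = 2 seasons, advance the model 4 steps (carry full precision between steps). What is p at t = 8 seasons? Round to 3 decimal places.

Update rule: p ← p + [m·(1−p) − e·p]·Δt with Δt = 2.
p: 0.18000 → 0.51960  (Δp = +0.33960)
p: 0.51960 → 0.25471  (Δp = -0.26489)
p: 0.25471 → 0.46132  (Δp = +0.20661)
p: 0.46132 → 0.30017  (Δp = -0.16116)

0.300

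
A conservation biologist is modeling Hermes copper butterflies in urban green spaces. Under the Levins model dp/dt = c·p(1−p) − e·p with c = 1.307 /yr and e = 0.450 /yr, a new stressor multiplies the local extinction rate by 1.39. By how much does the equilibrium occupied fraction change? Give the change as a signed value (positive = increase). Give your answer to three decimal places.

Before: p* = 1 − 0.450/1.307 = 0.6557.
After the change, c = 1.307, e = 0.6255, so p* = 1 − 0.6255/1.307 = 0.5214.
Δp* = 0.5214 − 0.6557 = -0.1343.

-0.134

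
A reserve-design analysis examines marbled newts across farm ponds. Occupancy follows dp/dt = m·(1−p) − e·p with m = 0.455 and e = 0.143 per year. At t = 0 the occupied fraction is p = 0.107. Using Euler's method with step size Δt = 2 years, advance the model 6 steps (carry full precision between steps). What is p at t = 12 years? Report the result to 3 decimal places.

0.761

Update rule: p ← p + [m·(1−p) − e·p]·Δt with Δt = 2.
p: 0.10700 → 0.88903  (Δp = +0.78203)
p: 0.88903 → 0.73575  (Δp = -0.15328)
p: 0.73575 → 0.76579  (Δp = +0.03004)
p: 0.76579 → 0.75990  (Δp = -0.00589)
p: 0.75990 → 0.76106  (Δp = +0.00115)
p: 0.76106 → 0.76083  (Δp = -0.00023)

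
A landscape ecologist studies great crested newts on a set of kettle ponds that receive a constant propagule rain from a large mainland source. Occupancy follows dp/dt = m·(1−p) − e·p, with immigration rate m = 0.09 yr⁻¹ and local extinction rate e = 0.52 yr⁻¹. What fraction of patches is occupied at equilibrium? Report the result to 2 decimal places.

At equilibrium the propagule rain into empty patches balances local extinction: m(1−p*) = e·p*.
p* = m/(m+e) = 0.09/(0.09+0.52) = 0.09/0.6100 = 0.1475.

0.15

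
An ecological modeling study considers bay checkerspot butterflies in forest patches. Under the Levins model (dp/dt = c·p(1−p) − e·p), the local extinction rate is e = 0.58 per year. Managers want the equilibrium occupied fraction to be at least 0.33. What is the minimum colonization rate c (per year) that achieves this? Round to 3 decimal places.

p* = 1 − e/c ≥ 0.33 requires e/c ≤ 0.6700, i.e. c ≥ e/0.6700.
c_min = 0.58/0.6700 = 0.8657.

0.866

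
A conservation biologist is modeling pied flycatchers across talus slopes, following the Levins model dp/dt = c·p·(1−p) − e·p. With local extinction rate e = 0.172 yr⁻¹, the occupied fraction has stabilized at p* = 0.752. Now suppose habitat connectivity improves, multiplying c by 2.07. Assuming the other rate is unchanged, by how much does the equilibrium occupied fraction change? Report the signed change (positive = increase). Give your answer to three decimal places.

0.128

Balance c(1−p*) = e gives c = e/(1 − 0.75200) = 0.172/0.24800 = 0.69355.
New p* = 1 − e/c = 1 − 0.17200/1.43565 = 0.88019.
Δp* = 0.88019 − 0.75200 = +0.12819.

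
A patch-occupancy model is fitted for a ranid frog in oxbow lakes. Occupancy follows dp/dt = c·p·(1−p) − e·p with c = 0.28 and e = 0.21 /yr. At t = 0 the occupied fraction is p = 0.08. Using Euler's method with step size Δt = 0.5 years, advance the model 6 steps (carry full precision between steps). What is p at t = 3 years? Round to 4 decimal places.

Update rule: p ← p + [c·p·(1−p) − e·p]·Δt with Δt = 0.5.
t = 0.5: p = 0.08000 + (+0.00190) = 0.08190
t = 1: p = 0.08190 + (+0.00193) = 0.08383
t = 1.5: p = 0.08383 + (+0.00195) = 0.08578
t = 2: p = 0.08578 + (+0.00197) = 0.08775
t = 2.5: p = 0.08775 + (+0.00199) = 0.08975
t = 3: p = 0.08975 + (+0.00201) = 0.09176

0.0918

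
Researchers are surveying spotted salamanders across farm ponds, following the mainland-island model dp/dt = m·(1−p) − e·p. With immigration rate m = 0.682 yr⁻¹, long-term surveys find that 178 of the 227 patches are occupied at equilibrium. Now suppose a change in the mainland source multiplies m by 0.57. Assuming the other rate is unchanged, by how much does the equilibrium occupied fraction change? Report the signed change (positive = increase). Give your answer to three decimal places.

-0.110

Observed p* = 178/227 = 0.78414.
Balance m(1−p*) = e·p* gives e = m(1−p*)/p* = 0.682×0.21586/0.78414 = 0.18774.
New p* = m/(m+e) = 0.38874/(0.38874+0.18774) = 0.67433.
Δp* = 0.67433 − 0.78414 = -0.10981.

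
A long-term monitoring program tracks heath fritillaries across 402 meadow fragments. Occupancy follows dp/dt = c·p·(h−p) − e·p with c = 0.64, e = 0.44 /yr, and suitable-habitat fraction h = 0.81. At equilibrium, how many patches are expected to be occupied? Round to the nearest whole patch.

49

p* = h − e/c = 0.81 − 0.6875 = 0.1225.
Expected occupied patches = N × p* = 402 × 0.1225 = 49.25 ≈ 49.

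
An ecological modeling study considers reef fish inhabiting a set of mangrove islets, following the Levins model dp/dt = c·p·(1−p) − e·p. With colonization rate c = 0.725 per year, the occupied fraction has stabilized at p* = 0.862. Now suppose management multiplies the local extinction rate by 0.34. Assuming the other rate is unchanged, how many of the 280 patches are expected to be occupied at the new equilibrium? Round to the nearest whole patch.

Balance c(1−p*) = e gives e = 0.725×(1 − 0.86200) = 0.10005.
New p* = 1 − e/c = 1 − 0.03402/0.72500 = 0.95308.
Expected occupied = 280 × 0.95308 = 266.86 ≈ 267.

267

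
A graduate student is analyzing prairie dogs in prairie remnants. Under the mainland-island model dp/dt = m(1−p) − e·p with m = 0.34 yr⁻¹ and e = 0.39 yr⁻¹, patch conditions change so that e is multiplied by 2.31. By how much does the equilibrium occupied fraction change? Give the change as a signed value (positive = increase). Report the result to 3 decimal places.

-0.192

Before: p* = 0.34/(0.34+0.39) = 0.4658.
After: m = 0.34, e = 0.9009; p* = 0.34/1.2409 = 0.2740.
Δp* = 0.2740 − 0.4658 = -0.1918.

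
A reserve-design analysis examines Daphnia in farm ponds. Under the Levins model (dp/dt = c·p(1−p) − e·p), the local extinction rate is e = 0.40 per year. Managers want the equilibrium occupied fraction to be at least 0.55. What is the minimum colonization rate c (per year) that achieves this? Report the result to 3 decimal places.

0.889

p* = 1 − e/c ≥ 0.55 requires e/c ≤ 0.4500, i.e. c ≥ e/0.4500.
c_min = 0.40/0.4500 = 0.8889.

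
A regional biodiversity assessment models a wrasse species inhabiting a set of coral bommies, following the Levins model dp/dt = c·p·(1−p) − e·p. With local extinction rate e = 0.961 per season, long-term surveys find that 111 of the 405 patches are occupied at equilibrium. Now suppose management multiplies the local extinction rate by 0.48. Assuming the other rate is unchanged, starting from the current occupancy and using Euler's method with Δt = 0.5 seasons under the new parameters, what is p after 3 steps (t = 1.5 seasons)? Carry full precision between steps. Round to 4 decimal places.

0.4779

Observed p* = 111/405 = 0.27407.
Balance c(1−p*) = e gives c = e/(1 − 0.27407) = 0.961/0.72593 = 1.32383.
Starting from p₀ = 0.27407; update p ← p + (dp/dt)·Δt with the new parameters.
  1  |  dp/dt·Δt = +0.068480  |  p_1 = 0.342554
  2  |  dp/dt·Δt = +0.070063  |  p_2 = 0.412618
  3  |  dp/dt·Δt = +0.065258  |  p_3 = 0.477876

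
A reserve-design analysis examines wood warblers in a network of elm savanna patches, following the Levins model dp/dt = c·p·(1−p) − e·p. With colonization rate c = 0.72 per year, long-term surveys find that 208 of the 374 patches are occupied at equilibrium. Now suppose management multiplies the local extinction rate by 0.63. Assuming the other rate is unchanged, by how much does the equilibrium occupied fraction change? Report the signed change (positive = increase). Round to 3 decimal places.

0.164

Observed p* = 208/374 = 0.55615.
Balance c(1−p*) = e gives e = 0.72×(1 − 0.55615) = 0.31957.
New p* = 1 − e/c = 1 − 0.20133/0.72000 = 0.72037.
Δp* = 0.72037 − 0.55615 = +0.16422.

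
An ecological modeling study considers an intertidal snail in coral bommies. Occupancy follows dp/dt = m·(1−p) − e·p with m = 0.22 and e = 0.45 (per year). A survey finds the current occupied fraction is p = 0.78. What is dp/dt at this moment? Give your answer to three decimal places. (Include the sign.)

Colonization term: m·(1−p) = 0.22×0.2200 = 0.04840.
Extinction term: e·p = 0.35100.
dp/dt = 0.04840 − 0.35100 = -0.30260.

-0.303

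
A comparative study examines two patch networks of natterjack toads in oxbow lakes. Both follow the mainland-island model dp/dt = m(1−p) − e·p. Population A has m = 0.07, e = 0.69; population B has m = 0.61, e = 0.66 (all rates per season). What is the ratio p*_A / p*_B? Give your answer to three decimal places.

A: p*_A = m/(m+e) = 0.07/0.7600 = 0.0921.
B: p*_B = 0.61/1.2700 = 0.4803.
p*_A / p*_B = 0.0921/0.4803 = 0.1918.

0.192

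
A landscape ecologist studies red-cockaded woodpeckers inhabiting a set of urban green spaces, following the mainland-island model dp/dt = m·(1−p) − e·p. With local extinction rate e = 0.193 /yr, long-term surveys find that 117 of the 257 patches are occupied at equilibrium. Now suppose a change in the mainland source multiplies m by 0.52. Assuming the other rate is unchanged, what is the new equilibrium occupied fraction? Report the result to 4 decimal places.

Observed p* = 117/257 = 0.45525.
Balance m(1−p*) = e·p* gives m = e·p*/(1−p*) = 0.193×0.45525/0.54475 = 0.16129.
New p* = m/(m+e) = 0.08387/(0.08387+0.19300) = 0.30292.

0.3029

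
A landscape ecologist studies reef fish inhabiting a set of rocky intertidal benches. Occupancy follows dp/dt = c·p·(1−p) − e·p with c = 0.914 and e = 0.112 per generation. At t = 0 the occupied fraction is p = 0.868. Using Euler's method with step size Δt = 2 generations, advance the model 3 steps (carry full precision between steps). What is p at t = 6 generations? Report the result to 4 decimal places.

0.8795

Update rule: p ← p + [c·p·(1−p) − e·p]·Δt with Δt = 2.
  1  |  dp/dt·Δt = +0.015013  |  p_1 = 0.883013
  2  |  dp/dt·Δt = -0.008960  |  p_2 = 0.874052
  3  |  dp/dt·Δt = +0.005447  |  p_3 = 0.879500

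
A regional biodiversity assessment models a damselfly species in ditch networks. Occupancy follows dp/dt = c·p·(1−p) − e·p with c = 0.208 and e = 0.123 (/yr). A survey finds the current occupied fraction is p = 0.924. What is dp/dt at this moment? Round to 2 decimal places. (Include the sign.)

-0.10

Colonization term: c·p·(1−p) = 0.208×0.924×0.0760 = 0.01461.
Extinction term: e·p = 0.11365.
dp/dt = 0.01461 − 0.11365 = -0.09905.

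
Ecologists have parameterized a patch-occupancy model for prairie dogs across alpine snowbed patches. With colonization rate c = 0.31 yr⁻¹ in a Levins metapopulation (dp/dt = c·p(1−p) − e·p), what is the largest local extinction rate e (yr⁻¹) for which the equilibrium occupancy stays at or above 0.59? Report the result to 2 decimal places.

0.13

1 − e/c ≥ 0.59 ⇒ e ≤ c(1 − 0.59) = 0.31 × 0.4100.
e_max = 0.1271.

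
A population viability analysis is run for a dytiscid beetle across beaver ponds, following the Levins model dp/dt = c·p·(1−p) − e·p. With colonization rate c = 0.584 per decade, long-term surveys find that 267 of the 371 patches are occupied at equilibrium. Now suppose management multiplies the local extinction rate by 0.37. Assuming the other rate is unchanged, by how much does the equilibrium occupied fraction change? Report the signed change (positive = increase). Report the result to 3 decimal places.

0.177

Observed p* = 267/371 = 0.71968.
Balance c(1−p*) = e gives e = 0.584×(1 − 0.71968) = 0.16371.
New p* = 1 − e/c = 1 − 0.06057/0.58400 = 0.89628.
Δp* = 0.89628 − 0.71968 = +0.17660.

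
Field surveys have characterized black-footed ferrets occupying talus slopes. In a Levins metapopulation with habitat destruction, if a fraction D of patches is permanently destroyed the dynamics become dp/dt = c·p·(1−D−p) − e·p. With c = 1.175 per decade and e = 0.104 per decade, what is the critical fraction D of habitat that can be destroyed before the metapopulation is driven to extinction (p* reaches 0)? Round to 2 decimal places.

The nontrivial equilibrium is p* = (1−D) − e/c; extinction occurs when this hits zero.
So D_crit = 1 − e/c = 1 − 0.104/1.175 = 1 − 0.0885 = 0.9115.
Note this equals the original equilibrium occupancy — the Levins extinction-debt result.

0.91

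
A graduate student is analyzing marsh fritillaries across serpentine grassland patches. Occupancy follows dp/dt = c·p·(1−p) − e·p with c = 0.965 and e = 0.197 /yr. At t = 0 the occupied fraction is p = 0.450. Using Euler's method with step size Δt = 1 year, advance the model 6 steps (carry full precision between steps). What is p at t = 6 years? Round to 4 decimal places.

Update rule: p ← p + [c·p·(1−p) − e·p]·Δt with Δt = 1.
p: 0.45000 → 0.60019  (Δp = +0.15019)
p: 0.60019 → 0.71351  (Δp = +0.11333)
p: 0.71351 → 0.77021  (Δp = +0.05669)
p: 0.77021 → 0.78927  (Δp = +0.01906)
p: 0.78927 → 0.79429  (Δp = +0.00502)
p: 0.79429 → 0.79549  (Δp = +0.00120)

0.7955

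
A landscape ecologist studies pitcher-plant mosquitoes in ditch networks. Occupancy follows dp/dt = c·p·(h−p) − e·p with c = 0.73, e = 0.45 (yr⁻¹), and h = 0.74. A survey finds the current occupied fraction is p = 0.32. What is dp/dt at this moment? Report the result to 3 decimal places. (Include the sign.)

-0.046

Colonization term: c·p·(h−p) = 0.73×0.32×0.4200 = 0.09811.
Extinction term: e·p = 0.14400.
dp/dt = 0.09811 − 0.14400 = -0.04589.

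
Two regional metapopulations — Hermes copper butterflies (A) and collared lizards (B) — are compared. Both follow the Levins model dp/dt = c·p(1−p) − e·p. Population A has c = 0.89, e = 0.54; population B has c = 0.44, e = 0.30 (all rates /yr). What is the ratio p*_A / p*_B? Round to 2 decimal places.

A: p*_A = 1 − 0.54/0.89 = 0.3933.
B: p*_B = 1 − 0.30/0.44 = 0.3182.
p*_A / p*_B = 0.3933/0.3182 = 1.2360.

1.24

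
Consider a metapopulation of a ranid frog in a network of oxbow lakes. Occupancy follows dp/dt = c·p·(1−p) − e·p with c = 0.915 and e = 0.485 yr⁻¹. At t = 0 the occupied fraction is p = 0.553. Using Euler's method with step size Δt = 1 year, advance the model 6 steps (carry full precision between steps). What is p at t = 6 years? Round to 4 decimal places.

Update rule: p ← p + [c·p·(1−p) − e·p]·Δt with Δt = 1.
step 1: Δp = -0.04203, p = 0.51097
step 2: Δp = -0.01918, p = 0.49179
step 3: Δp = -0.00983, p = 0.48196
step 4: Δp = -0.00530, p = 0.47666
step 5: Δp = -0.00293, p = 0.47373
step 6: Δp = -0.00164, p = 0.47209

0.4721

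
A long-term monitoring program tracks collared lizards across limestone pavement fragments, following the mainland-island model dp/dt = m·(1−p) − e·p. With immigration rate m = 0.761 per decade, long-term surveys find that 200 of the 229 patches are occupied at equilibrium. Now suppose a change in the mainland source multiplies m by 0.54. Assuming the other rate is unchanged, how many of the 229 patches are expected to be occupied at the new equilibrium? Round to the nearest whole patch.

181

Observed p* = 200/229 = 0.87336.
Balance m(1−p*) = e·p* gives e = m(1−p*)/p* = 0.761×0.12664/0.87336 = 0.11035.
New p* = m/(m+e) = 0.41094/(0.41094+0.11035) = 0.78831.
Expected occupied = 229 × 0.78831 = 180.52 ≈ 181.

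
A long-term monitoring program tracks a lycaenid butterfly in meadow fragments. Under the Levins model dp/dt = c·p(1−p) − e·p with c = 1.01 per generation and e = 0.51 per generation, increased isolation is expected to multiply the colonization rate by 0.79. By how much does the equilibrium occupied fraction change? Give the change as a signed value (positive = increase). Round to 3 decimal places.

-0.134

Before: p* = 1 − 0.51/1.01 = 0.4950.
After the change, c = 0.7979, e = 0.51, so p* = 1 − 0.51/0.7979 = 0.3608.
Δp* = 0.3608 − 0.4950 = -0.1342.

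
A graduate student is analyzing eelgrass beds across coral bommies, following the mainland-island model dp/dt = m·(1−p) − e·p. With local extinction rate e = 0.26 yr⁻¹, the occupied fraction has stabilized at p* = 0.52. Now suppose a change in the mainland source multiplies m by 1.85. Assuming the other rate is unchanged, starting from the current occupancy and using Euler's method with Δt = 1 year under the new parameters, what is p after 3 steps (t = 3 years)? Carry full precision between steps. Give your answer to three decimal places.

Balance m(1−p*) = e·p* gives m = e·p*/(1−p*) = 0.26×0.52000/0.48000 = 0.28167.
Starting from p₀ = 0.52000; update p ← p + (dp/dt)·Δt with the new parameters.
t = 1: p = 0.52000 + (+0.11492) = 0.63492
t = 2: p = 0.63492 + (+0.02516) = 0.66008
t = 3: p = 0.66008 + (+0.00551) = 0.66559

0.666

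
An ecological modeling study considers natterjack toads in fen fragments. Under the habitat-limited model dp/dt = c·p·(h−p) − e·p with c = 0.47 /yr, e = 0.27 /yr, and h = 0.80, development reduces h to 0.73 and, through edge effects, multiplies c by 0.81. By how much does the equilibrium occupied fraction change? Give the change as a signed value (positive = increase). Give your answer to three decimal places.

Before: p* = h − e/c = 0.80 − 0.27/0.47 = 0.80 − 0.5745 = 0.2255.
After: c = 0.3807, e = 0.27, h = 0.73; p* = 0.73 − 0.27/0.3807 = 0.0208.
Δp* = 0.0208 − 0.2255 = -0.2048.

-0.205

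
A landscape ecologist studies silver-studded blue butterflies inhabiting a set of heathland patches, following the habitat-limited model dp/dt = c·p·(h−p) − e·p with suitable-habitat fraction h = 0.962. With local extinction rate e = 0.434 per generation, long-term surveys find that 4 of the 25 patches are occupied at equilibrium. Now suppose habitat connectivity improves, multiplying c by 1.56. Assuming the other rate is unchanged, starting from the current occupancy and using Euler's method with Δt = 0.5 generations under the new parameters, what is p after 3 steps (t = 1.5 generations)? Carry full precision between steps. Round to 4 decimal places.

Observed p* = 4/25 = 0.16000.
Balance c(h−p*) = e gives c = e/(0.962 − 0.16000) = 0.434/0.80200 = 0.54115.
Starting from p₀ = 0.16000; update p ← p + (dp/dt)·Δt with the new parameters.
step 1: Δp = +0.01944, p = 0.17944
step 2: Δp = +0.02033, p = 0.19978
step 3: Δp = +0.02092, p = 0.22070

0.2207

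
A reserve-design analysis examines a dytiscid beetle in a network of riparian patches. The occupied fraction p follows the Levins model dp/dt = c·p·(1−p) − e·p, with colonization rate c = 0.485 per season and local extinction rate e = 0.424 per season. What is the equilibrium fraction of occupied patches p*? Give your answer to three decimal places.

0.126

Setting dp/dt = 0 and dividing through by p* gives c·(1−p*) = e.
So p* = 1 − e/c = 1 − 0.424/0.485 = 1 − 0.8742 = 0.1258.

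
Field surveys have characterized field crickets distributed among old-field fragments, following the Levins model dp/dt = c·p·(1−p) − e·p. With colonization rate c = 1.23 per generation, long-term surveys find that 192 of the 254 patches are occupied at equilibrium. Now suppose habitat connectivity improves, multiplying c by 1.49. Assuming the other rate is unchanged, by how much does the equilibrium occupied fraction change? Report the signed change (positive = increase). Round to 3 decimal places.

Observed p* = 192/254 = 0.75591.
Balance c(1−p*) = e gives e = 1.23×(1 − 0.75591) = 0.30023.
New p* = 1 − e/c = 1 − 0.30023/1.83270 = 0.83618.
Δp* = 0.83618 − 0.75591 = +0.08027.

0.080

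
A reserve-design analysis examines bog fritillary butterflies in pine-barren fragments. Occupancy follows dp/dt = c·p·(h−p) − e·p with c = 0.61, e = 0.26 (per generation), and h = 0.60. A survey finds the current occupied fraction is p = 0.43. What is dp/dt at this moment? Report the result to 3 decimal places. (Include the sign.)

Colonization term: c·p·(h−p) = 0.61×0.43×0.1700 = 0.04459.
Extinction term: e·p = 0.11180.
dp/dt = 0.04459 − 0.11180 = -0.06721.

-0.067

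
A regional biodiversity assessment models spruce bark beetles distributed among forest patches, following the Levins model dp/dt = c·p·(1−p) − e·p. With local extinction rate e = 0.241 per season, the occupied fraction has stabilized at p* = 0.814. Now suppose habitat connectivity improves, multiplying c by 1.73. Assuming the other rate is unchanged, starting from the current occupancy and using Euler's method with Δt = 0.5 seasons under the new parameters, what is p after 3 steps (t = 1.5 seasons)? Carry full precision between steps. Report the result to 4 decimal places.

Balance c(1−p*) = e gives c = e/(1 − 0.81400) = 0.241/0.18600 = 1.29570.
Starting from p₀ = 0.81400; update p ← p + (dp/dt)·Δt with the new parameters.
p: 0.81400 → 0.88560  (Δp = +0.07160)
p: 0.88560 → 0.89243  (Δp = +0.00683)
p: 0.89243 → 0.89249  (Δp = +0.00005)

0.8925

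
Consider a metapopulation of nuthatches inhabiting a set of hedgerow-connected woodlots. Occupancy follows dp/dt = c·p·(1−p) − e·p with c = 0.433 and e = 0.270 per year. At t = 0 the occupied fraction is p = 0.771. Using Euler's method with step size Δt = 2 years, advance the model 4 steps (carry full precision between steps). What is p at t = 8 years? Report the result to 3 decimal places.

0.405

Update rule: p ← p + [c·p·(1−p) − e·p]·Δt with Δt = 2.
  1  |  dp/dt·Δt = -0.263440  |  p_1 = 0.507560
  2  |  dp/dt·Δt = -0.057632  |  p_2 = 0.449928
  3  |  dp/dt·Δt = -0.028632  |  p_3 = 0.421296
  4  |  dp/dt·Δt = -0.016364  |  p_4 = 0.404932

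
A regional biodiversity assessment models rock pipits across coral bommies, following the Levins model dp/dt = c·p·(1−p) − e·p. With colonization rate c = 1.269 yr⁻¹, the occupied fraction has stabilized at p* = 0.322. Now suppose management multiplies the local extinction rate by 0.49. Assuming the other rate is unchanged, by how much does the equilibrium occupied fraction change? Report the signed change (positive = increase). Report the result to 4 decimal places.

Balance c(1−p*) = e gives e = 1.269×(1 − 0.32200) = 0.86038.
New p* = 1 − e/c = 1 − 0.42159/1.26900 = 0.66778.
Δp* = 0.66778 − 0.32200 = +0.34578.

0.3458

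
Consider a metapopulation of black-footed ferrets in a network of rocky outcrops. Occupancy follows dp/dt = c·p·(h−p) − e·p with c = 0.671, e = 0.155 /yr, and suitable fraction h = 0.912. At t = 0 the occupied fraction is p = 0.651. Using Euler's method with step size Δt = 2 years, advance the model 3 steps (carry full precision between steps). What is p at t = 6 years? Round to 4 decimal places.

Update rule: p ← p + [c·p·(h−p) − e·p]·Δt with Δt = 2.
p: 0.65100 → 0.67721  (Δp = +0.02621)
p: 0.67721 → 0.68066  (Δp = +0.00345)
p: 0.68066 → 0.68097  (Δp = +0.00032)

0.6810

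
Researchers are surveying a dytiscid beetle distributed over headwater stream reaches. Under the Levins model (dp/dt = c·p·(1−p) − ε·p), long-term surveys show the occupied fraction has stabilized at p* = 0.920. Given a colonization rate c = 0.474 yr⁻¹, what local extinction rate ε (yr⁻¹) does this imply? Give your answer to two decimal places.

0.04

At equilibrium c(1−p*) = ε.
ε = 0.474 × (1 − 0.920) = 0.474 × 0.0800 = 0.0379.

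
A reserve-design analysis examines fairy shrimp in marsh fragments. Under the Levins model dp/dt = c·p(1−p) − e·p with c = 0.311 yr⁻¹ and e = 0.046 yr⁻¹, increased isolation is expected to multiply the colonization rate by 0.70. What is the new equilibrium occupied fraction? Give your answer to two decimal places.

Before: p* = 1 − 0.046/0.311 = 0.8521.
After the change, c = 0.2177, e = 0.046, so p* = 1 − 0.046/0.2177 = 0.7887.

0.79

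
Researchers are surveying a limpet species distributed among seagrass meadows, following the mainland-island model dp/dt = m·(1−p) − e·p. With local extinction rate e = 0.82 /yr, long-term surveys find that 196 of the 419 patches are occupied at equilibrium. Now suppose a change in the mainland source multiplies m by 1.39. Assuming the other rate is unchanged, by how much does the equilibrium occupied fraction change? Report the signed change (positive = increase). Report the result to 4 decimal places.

0.0821

Observed p* = 196/419 = 0.46778.
Balance m(1−p*) = e·p* gives m = e·p*/(1−p*) = 0.82×0.46778/0.53222 = 0.72072.
New p* = m/(m+e) = 1.00180/(1.00180+0.82000) = 0.54990.
Δp* = 0.54990 − 0.46778 = +0.08212.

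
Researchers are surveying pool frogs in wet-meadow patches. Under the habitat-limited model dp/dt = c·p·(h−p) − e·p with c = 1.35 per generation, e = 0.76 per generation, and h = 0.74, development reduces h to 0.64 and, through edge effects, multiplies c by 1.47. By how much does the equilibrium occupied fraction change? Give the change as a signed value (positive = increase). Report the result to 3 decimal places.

Before: p* = h − e/c = 0.74 − 0.76/1.35 = 0.74 − 0.5630 = 0.1770.
After: c = 1.9845, e = 0.76, h = 0.64; p* = 0.64 − 0.76/1.9845 = 0.2570.
Δp* = 0.2570 − 0.1770 = +0.0800.

0.080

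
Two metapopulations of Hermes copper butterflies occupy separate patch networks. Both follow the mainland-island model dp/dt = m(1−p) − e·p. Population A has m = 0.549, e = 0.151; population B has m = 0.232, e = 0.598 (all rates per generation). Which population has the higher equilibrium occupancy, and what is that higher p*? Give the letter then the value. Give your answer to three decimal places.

A: p*_A = m/(m+e) = 0.549/0.7000 = 0.7843.
B: p*_B = 0.232/0.8300 = 0.2795.
A is higher at 0.7843.

A, 0.784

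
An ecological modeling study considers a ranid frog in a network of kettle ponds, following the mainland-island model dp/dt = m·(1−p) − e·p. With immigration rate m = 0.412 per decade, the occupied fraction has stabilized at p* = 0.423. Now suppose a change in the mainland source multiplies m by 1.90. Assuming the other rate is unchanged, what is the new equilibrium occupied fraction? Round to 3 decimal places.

0.582

Balance m(1−p*) = e·p* gives e = m(1−p*)/p* = 0.412×0.57700/0.42300 = 0.56200.
New p* = m/(m+e) = 0.78280/(0.78280+0.56200) = 0.58209.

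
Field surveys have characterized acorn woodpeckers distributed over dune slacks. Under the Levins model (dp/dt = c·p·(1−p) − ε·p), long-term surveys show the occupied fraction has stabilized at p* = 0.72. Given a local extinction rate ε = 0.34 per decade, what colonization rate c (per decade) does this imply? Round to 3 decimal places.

1.214

At equilibrium c(1−p*) = ε, so c = ε/(1−p*).
c = 0.34/(1 − 0.72) = 0.34/0.2800 = 1.2143.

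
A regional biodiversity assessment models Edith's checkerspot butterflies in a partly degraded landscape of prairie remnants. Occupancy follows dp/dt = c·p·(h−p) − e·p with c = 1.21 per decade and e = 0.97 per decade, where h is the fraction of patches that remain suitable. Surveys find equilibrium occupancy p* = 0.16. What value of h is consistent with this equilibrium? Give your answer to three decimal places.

At equilibrium c(h−p*) = e, so h = p* + e/c.
h = 0.16 + 0.97/1.21 = 0.16 + 0.8017 = 0.9617.

0.962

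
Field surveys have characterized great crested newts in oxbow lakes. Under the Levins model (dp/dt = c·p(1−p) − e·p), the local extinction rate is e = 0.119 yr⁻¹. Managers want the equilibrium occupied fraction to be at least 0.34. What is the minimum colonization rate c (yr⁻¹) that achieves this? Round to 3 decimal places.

0.180

p* = 1 − e/c ≥ 0.34 requires e/c ≤ 0.6600, i.e. c ≥ e/0.6600.
c_min = 0.119/0.6600 = 0.1803.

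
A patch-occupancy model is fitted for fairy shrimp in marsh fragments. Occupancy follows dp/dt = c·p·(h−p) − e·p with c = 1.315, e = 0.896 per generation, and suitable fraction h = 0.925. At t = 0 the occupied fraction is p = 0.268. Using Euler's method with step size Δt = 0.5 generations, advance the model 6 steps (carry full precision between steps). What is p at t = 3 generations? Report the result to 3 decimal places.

Update rule: p ← p + [c·p·(h−p) − e·p]·Δt with Δt = 0.5.
t = 0.5: p = 0.26800 + (-0.00429) = 0.26371
t = 1: p = 0.26371 + (-0.00348) = 0.26023
t = 1.5: p = 0.26023 + (-0.00284) = 0.25739
t = 2: p = 0.25739 + (-0.00233) = 0.25506
t = 2.5: p = 0.25506 + (-0.00192) = 0.25314
t = 3: p = 0.25314 + (-0.00158) = 0.25156

0.252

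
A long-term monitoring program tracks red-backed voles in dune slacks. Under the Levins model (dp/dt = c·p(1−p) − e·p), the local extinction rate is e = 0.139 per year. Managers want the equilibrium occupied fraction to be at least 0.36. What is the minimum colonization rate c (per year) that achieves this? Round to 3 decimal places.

0.217

p* = 1 − e/c ≥ 0.36 requires e/c ≤ 0.6400, i.e. c ≥ e/0.6400.
c_min = 0.139/0.6400 = 0.2172.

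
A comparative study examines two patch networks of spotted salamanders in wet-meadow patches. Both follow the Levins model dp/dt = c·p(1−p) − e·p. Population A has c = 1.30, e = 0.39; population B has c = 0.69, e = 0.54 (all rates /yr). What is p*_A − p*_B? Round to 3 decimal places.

A: p*_A = 1 − 0.39/1.30 = 0.7000.
B: p*_B = 1 − 0.54/0.69 = 0.2174.
p*_A − p*_B = 0.7000 − 0.2174 = 0.4826.

0.483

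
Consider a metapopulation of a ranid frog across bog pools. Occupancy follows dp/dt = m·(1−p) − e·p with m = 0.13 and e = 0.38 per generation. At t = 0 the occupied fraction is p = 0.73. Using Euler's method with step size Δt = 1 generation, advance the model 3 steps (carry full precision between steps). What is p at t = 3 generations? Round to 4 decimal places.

0.3108

Update rule: p ← p + [m·(1−p) − e·p]·Δt with Δt = 1.
p: 0.73000 → 0.48770  (Δp = -0.24230)
p: 0.48770 → 0.36897  (Δp = -0.11873)
p: 0.36897 → 0.31080  (Δp = -0.05818)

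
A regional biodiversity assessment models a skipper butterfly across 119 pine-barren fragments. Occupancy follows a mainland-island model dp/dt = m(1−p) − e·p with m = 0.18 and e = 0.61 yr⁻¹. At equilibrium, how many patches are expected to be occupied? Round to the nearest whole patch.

p* = m/(m+e) = 0.18/0.7900 = 0.2278.
Expected occupied patches = N × p* = 119 × 0.2278 = 27.11 ≈ 27.

27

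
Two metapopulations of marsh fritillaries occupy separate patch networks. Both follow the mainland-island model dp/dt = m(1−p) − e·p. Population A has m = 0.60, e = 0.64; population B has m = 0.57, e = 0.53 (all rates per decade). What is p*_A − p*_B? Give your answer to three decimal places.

A: p*_A = m/(m+e) = 0.60/1.2400 = 0.4839.
B: p*_B = 0.57/1.1000 = 0.5182.
p*_A − p*_B = 0.4839 − 0.5182 = -0.0343.

-0.034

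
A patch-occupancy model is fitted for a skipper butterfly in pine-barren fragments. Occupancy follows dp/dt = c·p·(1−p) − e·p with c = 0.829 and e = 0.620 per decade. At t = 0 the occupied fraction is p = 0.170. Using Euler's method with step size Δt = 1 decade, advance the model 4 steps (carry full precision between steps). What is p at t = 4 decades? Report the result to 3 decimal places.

0.210

Update rule: p ← p + [c·p·(1−p) − e·p]·Δt with Δt = 1.
  1  |  dp/dt·Δt = +0.011572  |  p_1 = 0.181572
  2  |  dp/dt·Δt = +0.010618  |  p_2 = 0.192190
  3  |  dp/dt·Δt = +0.009547  |  p_3 = 0.201737
  4  |  dp/dt·Δt = +0.008425  |  p_4 = 0.210161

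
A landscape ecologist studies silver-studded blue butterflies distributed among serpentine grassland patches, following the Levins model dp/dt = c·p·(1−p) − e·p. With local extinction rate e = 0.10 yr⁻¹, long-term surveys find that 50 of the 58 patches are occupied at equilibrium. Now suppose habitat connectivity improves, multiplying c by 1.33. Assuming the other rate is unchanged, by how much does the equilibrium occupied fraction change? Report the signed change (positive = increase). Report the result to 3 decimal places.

Observed p* = 50/58 = 0.86207.
Balance c(1−p*) = e gives c = e/(1 − 0.86207) = 0.10/0.13793 = 0.72501.
New p* = 1 − e/c = 1 − 0.10000/0.96426 = 0.89629.
Δp* = 0.89629 − 0.86207 = +0.03422.

0.034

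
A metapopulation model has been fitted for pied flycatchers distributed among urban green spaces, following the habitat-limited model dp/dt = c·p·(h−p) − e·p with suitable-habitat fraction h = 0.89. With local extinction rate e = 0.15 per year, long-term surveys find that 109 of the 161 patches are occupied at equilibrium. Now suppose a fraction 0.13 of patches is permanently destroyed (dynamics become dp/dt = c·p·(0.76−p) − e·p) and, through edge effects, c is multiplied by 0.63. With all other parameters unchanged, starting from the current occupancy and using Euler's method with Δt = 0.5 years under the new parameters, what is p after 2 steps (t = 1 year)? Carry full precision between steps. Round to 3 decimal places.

0.608

Observed p* = 109/161 = 0.67702.
Balance c(h−p*) = e gives c = e/(0.89 − 0.67702) = 0.15/0.21298 = 0.70429.
Starting from p₀ = 0.67702; update p ← p + (dp/dt)·Δt with the new parameters.
p: 0.67702 → 0.63871  (Δp = -0.03831)
p: 0.63871 → 0.60799  (Δp = -0.03072)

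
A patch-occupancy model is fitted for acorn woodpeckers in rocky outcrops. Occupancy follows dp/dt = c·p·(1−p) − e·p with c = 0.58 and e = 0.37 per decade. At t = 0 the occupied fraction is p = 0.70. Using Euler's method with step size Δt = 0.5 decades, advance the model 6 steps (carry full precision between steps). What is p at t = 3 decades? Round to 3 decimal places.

Update rule: p ← p + [c·p·(1−p) − e·p]·Δt with Δt = 0.5.
  1  |  dp/dt·Δt = -0.068600  |  p_1 = 0.631400
  2  |  dp/dt·Δt = -0.049316  |  p_2 = 0.582084
  3  |  dp/dt·Δt = -0.037139  |  p_3 = 0.544944
  4  |  dp/dt·Δt = -0.028901  |  p_4 = 0.516044
  5  |  dp/dt·Δt = -0.023043  |  p_5 = 0.493001
  6  |  dp/dt·Δt = -0.018719  |  p_6 = 0.474282

0.474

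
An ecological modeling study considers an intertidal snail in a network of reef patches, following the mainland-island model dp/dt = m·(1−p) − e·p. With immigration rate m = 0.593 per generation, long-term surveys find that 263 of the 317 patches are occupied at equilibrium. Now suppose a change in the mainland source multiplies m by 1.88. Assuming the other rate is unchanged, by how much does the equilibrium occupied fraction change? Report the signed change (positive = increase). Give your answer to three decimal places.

Observed p* = 263/317 = 0.82965.
Balance m(1−p*) = e·p* gives e = m(1−p*)/p* = 0.593×0.17035/0.82965 = 0.12176.
New p* = m/(m+e) = 1.11484/(1.11484+0.12176) = 0.90154.
Δp* = 0.90154 − 0.82965 = +0.07189.

0.072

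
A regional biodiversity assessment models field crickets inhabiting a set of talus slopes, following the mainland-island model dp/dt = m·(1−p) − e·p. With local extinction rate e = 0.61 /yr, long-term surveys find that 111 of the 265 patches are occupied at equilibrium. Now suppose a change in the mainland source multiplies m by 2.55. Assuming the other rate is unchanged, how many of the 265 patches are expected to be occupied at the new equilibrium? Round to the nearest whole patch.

Observed p* = 111/265 = 0.41887.
Balance m(1−p*) = e·p* gives m = e·p*/(1−p*) = 0.61×0.41887/0.58113 = 0.43968.
New p* = m/(m+e) = 1.12118/(1.12118+0.61000) = 0.64764.
Expected occupied = 265 × 0.64764 = 171.62 ≈ 172.

172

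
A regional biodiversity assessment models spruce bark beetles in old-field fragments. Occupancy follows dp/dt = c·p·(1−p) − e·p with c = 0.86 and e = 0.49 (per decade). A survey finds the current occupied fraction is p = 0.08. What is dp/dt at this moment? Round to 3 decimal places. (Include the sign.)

0.024

Colonization term: c·p·(1−p) = 0.86×0.08×0.9200 = 0.06330.
Extinction term: e·p = 0.03920.
dp/dt = 0.06330 − 0.03920 = 0.02410.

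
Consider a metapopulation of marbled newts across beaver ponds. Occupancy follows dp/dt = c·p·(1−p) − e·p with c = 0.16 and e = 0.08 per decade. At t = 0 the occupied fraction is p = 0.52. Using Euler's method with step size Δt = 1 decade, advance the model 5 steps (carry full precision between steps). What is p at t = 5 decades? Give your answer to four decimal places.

0.5130

Update rule: p ← p + [c·p·(1−p) − e·p]·Δt with Δt = 1.
step 1: Δp = -0.00166, p = 0.51834
step 2: Δp = -0.00152, p = 0.51682
step 3: Δp = -0.00139, p = 0.51542
step 4: Δp = -0.00127, p = 0.51415
step 5: Δp = -0.00116, p = 0.51299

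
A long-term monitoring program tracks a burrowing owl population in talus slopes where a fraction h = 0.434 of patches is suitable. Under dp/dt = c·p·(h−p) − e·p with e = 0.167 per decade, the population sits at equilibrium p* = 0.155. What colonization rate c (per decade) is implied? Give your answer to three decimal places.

0.599

At equilibrium c(h−p*) = e, so c = e/(h−p*).
c = 0.167/(0.434 − 0.155) = 0.167/0.2790 = 0.5986.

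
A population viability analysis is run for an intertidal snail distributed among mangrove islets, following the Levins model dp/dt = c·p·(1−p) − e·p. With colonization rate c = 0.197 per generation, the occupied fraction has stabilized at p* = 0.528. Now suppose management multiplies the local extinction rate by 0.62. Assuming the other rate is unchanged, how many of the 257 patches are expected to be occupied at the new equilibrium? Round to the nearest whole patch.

182

Balance c(1−p*) = e gives e = 0.197×(1 − 0.52800) = 0.09298.
New p* = 1 − e/c = 1 − 0.05765/0.19700 = 0.70736.
Expected occupied = 257 × 0.70736 = 181.79 ≈ 182.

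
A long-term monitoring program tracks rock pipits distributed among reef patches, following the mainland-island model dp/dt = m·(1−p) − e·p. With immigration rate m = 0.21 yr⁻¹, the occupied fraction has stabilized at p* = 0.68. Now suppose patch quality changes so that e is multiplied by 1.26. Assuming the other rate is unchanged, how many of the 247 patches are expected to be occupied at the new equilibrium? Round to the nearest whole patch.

155

Balance m(1−p*) = e·p* gives e = m(1−p*)/p* = 0.21×0.32000/0.68000 = 0.09882.
New p* = m/(m+e) = 0.21000/(0.21000+0.12451) = 0.62778.
Expected occupied = 247 × 0.62778 = 155.06 ≈ 155.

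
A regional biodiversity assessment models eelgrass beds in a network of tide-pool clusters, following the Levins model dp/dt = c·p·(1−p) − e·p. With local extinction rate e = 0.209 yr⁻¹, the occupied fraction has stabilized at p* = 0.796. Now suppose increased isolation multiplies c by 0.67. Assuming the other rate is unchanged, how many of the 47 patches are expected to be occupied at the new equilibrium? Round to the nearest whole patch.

33

Balance c(1−p*) = e gives c = e/(1 − 0.79600) = 0.209/0.20400 = 1.02451.
New p* = 1 − e/c = 1 − 0.20900/0.68642 = 0.69552.
Expected occupied = 47 × 0.69552 = 32.69 ≈ 33.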